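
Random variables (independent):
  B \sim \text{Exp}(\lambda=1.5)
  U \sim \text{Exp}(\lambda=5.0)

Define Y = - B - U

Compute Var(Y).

For independent RVs: Var(aX + bY) = a²Var(X) + b²Var(Y)
Var(B) = 0.44444444
Var(U) = 0.04
Var(Y) = (-1)²*0.44444444 + (-1)²*0.04
= 1*0.44444444 + 1*0.04 = 0.48444444

0.48444444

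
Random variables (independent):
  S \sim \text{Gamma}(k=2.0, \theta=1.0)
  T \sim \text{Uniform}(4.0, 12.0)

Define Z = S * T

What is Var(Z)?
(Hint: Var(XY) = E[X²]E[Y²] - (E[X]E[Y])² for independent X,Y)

Var(XY) = E[X²]E[Y²] - (E[X]E[Y])²
E[S] = 2, Var(S) = 2
E[T] = 8, Var(T) = 5.3333333
E[S²] = 2 + 2² = 6
E[T²] = 5.3333333 + 8² = 69.333333
Var(Z) = 6*69.333333 - (2*8)²
= 416 - 256 = 160

160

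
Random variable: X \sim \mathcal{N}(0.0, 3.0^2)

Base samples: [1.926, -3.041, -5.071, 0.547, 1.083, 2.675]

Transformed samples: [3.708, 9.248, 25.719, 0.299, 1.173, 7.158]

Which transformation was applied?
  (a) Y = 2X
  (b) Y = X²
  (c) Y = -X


Checking option (b) Y = X²:
  X = 1.926 -> Y = 3.708 ✓
  X = -3.041 -> Y = 9.248 ✓
  X = -5.071 -> Y = 25.719 ✓
All samples match this transformation.

(b) X²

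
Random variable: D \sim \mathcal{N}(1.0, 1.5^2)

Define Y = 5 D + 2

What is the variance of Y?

For Y = aD + b: Var(Y) = a² * Var(D)
Var(D) = 1.5^2 = 2.25
Var(Y) = 5² * 2.25 = 25 * 2.25 = 56.25

56.25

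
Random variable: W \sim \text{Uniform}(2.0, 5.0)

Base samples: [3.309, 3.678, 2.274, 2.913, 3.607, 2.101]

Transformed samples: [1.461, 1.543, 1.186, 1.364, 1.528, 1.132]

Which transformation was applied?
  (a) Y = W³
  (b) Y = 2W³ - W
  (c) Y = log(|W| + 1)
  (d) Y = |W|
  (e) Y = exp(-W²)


Checking option (c) Y = log(|W| + 1):
  W = 3.309 -> Y = 1.461 ✓
  W = 3.678 -> Y = 1.543 ✓
  W = 2.274 -> Y = 1.186 ✓
All samples match this transformation.

(c) log(|W| + 1)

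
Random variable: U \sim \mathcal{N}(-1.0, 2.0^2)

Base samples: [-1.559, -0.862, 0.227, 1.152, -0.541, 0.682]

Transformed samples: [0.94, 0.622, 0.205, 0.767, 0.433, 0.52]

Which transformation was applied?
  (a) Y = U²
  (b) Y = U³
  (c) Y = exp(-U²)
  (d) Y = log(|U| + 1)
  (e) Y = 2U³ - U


Checking option (d) Y = log(|U| + 1):
  U = -1.559 -> Y = 0.94 ✓
  U = -0.862 -> Y = 0.622 ✓
  U = 0.227 -> Y = 0.205 ✓
All samples match this transformation.

(d) log(|U| + 1)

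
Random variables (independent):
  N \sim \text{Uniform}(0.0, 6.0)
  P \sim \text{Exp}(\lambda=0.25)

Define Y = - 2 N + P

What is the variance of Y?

For independent RVs: Var(aX + bY) = a²Var(X) + b²Var(Y)
Var(N) = 3
Var(P) = 16
Var(Y) = (-2)²*3 + 1²*16
= 4*3 + 1*16 = 28

28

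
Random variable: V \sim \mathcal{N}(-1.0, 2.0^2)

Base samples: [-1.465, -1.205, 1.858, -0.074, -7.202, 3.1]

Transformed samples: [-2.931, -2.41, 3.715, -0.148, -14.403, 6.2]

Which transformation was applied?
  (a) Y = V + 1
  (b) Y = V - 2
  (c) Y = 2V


Checking option (c) Y = 2V:
  V = -1.465 -> Y = -2.931 ✓
  V = -1.205 -> Y = -2.41 ✓
  V = 1.858 -> Y = 3.715 ✓
All samples match this transformation.

(c) 2V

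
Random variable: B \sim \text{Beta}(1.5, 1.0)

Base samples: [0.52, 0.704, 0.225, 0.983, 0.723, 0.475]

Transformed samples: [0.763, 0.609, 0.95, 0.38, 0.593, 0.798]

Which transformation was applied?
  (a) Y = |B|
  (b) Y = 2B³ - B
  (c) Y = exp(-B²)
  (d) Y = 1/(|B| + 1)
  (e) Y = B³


Checking option (c) Y = exp(-B²):
  B = 0.52 -> Y = 0.763 ✓
  B = 0.704 -> Y = 0.609 ✓
  B = 0.225 -> Y = 0.95 ✓
All samples match this transformation.

(c) exp(-B²)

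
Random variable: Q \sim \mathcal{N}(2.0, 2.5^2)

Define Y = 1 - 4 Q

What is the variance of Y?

For Y = aQ + b: Var(Y) = a² * Var(Q)
Var(Q) = 2.5^2 = 6.25
Var(Y) = (-4)² * 6.25 = 16 * 6.25 = 100

100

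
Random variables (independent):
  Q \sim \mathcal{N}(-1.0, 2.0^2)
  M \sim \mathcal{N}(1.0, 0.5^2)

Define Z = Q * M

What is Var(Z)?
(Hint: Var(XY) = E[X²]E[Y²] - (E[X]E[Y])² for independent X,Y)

Var(XY) = E[X²]E[Y²] - (E[X]E[Y])²
E[Q] = -1, Var(Q) = 4
E[M] = 1, Var(M) = 0.25
E[Q²] = 4 + (-1)² = 5
E[M²] = 0.25 + 1² = 1.25
Var(Z) = 5*1.25 - (-1*1)²
= 6.25 - 1 = 5.25

5.25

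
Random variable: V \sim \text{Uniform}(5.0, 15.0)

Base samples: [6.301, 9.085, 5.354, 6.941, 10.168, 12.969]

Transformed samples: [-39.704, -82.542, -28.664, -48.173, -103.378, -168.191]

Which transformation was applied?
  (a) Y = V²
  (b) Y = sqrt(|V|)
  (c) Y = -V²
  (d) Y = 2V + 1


Checking option (c) Y = -V²:
  V = 6.301 -> Y = -39.704 ✓
  V = 9.085 -> Y = -82.542 ✓
  V = 5.354 -> Y = -28.664 ✓
All samples match this transformation.

(c) -V²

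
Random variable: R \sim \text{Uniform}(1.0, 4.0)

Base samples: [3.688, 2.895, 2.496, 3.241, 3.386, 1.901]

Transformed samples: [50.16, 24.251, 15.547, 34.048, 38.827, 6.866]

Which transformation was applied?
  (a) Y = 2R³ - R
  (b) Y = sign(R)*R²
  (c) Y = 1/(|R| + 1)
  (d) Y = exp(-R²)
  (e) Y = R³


Checking option (e) Y = R³:
  R = 3.688 -> Y = 50.16 ✓
  R = 2.895 -> Y = 24.251 ✓
  R = 2.496 -> Y = 15.547 ✓
All samples match this transformation.

(e) R³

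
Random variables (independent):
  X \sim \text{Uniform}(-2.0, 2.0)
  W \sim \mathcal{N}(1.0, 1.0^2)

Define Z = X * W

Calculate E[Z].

For independent RVs: E[XY] = E[X]*E[Y]
E[X] = 0
E[W] = 1
E[Z] = 0 * 1 = 0

0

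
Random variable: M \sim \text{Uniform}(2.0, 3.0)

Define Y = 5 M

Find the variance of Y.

For Y = aM + b: Var(Y) = a² * Var(M)
Var(M) = (3 - 2)^2/12 = 0.083333333
Var(Y) = 5² * 0.083333333 = 25 * 0.083333333 = 2.0833333

2.0833333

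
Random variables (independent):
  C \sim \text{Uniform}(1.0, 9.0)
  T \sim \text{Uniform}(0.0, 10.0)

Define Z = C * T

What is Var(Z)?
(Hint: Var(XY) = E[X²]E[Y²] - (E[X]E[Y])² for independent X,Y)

Var(XY) = E[X²]E[Y²] - (E[X]E[Y])²
E[C] = 5, Var(C) = 5.3333333
E[T] = 5, Var(T) = 8.3333333
E[C²] = 5.3333333 + 5² = 30.333333
E[T²] = 8.3333333 + 5² = 33.333333
Var(Z) = 30.333333*33.333333 - (5*5)²
= 1011.1111 - 625 = 386.11111

386.11111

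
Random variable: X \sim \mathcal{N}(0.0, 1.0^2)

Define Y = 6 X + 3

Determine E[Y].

For Y = 6X + 3:
E[Y] = 6 * E[X] + 3
E[X] = 0.0 = 0
E[Y] = 6 * 0 + 3 = 3

3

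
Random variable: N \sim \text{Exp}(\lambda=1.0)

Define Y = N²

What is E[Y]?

E[N²] = Var(N) + (E[N])² = 1 + 1 = 2

2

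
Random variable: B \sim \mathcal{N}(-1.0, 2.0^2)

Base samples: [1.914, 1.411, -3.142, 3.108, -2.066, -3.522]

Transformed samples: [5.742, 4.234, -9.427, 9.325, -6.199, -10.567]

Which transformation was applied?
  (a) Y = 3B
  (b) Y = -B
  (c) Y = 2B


Checking option (a) Y = 3B:
  B = 1.914 -> Y = 5.742 ✓
  B = 1.411 -> Y = 4.234 ✓
  B = -3.142 -> Y = -9.427 ✓
All samples match this transformation.

(a) 3B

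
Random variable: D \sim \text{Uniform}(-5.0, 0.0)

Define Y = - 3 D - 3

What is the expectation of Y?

For Y = -3D - 3:
E[Y] = -3 * E[D] - 3
E[D] = (-5 + 0)/2 = -2.5
E[Y] = -3 * (-2.5) - 3 = 4.5

4.5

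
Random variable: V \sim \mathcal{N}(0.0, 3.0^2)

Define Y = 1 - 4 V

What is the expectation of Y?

For Y = -4V + 1:
E[Y] = -4 * E[V] + 1
E[V] = 0.0 = 0
E[Y] = -4 * 0 + 1 = 1

1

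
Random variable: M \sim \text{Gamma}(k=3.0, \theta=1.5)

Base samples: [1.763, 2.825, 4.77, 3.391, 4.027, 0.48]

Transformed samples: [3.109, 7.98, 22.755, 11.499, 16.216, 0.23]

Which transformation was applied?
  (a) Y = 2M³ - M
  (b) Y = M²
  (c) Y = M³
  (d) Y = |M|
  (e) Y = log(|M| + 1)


Checking option (b) Y = M²:
  M = 1.763 -> Y = 3.109 ✓
  M = 2.825 -> Y = 7.98 ✓
  M = 4.77 -> Y = 22.755 ✓
All samples match this transformation.

(b) M²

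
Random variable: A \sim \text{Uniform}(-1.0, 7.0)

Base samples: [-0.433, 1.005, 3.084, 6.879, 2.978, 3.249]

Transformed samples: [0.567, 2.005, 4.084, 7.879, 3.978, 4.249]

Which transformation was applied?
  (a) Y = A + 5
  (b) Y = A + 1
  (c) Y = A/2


Checking option (b) Y = A + 1:
  A = -0.433 -> Y = 0.567 ✓
  A = 1.005 -> Y = 2.005 ✓
  A = 3.084 -> Y = 4.084 ✓
All samples match this transformation.

(b) A + 1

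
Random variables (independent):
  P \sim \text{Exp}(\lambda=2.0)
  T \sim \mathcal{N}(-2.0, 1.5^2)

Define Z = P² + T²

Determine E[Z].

E[Z] = E[P²] + E[T²]
E[P²] = Var(P) + E[P]² = 0.25 + 0.25 = 0.5
E[T²] = Var(T) + E[T]² = 2.25 + 4 = 6.25
E[Z] = 0.5 + 6.25 = 6.75

6.75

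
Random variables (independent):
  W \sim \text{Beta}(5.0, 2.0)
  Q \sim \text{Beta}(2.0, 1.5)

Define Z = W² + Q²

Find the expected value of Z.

E[Z] = E[W²] + E[Q²]
E[W²] = Var(W) + E[W]² = 0.025510204 + 0.51020408 = 0.53571429
E[Q²] = Var(Q) + E[Q]² = 0.054421769 + 0.32653061 = 0.38095238
E[Z] = 0.53571429 + 0.38095238 = 0.91666667

0.91666667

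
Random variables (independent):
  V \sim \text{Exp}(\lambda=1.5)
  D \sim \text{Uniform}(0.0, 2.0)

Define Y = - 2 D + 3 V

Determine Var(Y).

For independent RVs: Var(aX + bY) = a²Var(X) + b²Var(Y)
Var(V) = 0.44444444
Var(D) = 0.33333333
Var(Y) = 3²*0.44444444 + (-2)²*0.33333333
= 9*0.44444444 + 4*0.33333333 = 5.3333333

5.3333333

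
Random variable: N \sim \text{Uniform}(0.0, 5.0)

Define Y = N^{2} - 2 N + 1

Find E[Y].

E[Y] = 1*E[N²] - 2*E[N] + 1
E[N] = 2.5
E[N²] = Var(N) + (E[N])² = 2.0833333 + 6.25 = 8.3333333
E[Y] = 1*8.3333333 - 2*2.5 + 1 = 4.3333333

4.3333333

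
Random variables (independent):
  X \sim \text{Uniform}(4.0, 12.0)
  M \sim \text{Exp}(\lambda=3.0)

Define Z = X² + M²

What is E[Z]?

E[Z] = E[X²] + E[M²]
E[X²] = Var(X) + E[X]² = 5.3333333 + 64 = 69.333333
E[M²] = Var(M) + E[M]² = 0.11111111 + 0.11111111 = 0.22222222
E[Z] = 69.333333 + 0.22222222 = 69.555556

69.555556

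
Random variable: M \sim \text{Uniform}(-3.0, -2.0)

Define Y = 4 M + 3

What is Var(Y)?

For Y = aM + b: Var(Y) = a² * Var(M)
Var(M) = (-2 + 3)^2/12 = 0.083333333
Var(Y) = 4² * 0.083333333 = 16 * 0.083333333 = 1.3333333

1.3333333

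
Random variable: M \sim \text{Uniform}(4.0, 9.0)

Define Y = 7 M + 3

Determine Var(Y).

For Y = aM + b: Var(Y) = a² * Var(M)
Var(M) = (9 - 4)^2/12 = 2.0833333
Var(Y) = 7² * 2.0833333 = 49 * 2.0833333 = 102.08333

102.08333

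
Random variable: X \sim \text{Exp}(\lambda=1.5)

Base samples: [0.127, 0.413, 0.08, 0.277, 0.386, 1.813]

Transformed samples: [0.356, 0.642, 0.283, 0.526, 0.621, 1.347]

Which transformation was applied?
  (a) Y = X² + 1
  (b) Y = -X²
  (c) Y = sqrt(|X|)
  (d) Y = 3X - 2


Checking option (c) Y = sqrt(|X|):
  X = 0.127 -> Y = 0.356 ✓
  X = 0.413 -> Y = 0.642 ✓
  X = 0.08 -> Y = 0.283 ✓
All samples match this transformation.

(c) sqrt(|X|)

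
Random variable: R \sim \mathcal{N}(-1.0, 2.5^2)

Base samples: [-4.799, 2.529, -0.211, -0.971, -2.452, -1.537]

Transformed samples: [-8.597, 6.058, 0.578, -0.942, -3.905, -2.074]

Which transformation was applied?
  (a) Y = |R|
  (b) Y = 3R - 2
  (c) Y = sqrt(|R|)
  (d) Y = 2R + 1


Checking option (d) Y = 2R + 1:
  R = -4.799 -> Y = -8.597 ✓
  R = 2.529 -> Y = 6.058 ✓
  R = -0.211 -> Y = 0.578 ✓
All samples match this transformation.

(d) 2R + 1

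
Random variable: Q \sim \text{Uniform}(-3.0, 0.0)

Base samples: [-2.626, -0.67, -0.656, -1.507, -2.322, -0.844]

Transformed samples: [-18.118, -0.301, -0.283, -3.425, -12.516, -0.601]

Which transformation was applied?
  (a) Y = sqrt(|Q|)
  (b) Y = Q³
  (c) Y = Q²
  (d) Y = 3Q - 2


Checking option (b) Y = Q³:
  Q = -2.626 -> Y = -18.118 ✓
  Q = -0.67 -> Y = -0.301 ✓
  Q = -0.656 -> Y = -0.283 ✓
All samples match this transformation.

(b) Q³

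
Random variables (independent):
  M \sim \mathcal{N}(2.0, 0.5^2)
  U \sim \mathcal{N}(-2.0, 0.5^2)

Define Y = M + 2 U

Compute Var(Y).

For independent RVs: Var(aX + bY) = a²Var(X) + b²Var(Y)
Var(M) = 0.25
Var(U) = 0.25
Var(Y) = 1²*0.25 + 2²*0.25
= 1*0.25 + 4*0.25 = 1.25

1.25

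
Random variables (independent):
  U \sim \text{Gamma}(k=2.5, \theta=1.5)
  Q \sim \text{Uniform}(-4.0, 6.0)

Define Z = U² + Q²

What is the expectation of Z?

E[Z] = E[U²] + E[Q²]
E[U²] = Var(U) + E[U]² = 5.625 + 14.0625 = 19.6875
E[Q²] = Var(Q) + E[Q]² = 8.3333333 + 1 = 9.3333333
E[Z] = 19.6875 + 9.3333333 = 29.020833

29.020833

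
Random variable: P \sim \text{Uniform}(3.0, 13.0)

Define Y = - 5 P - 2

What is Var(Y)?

For Y = aP + b: Var(Y) = a² * Var(P)
Var(P) = (13 - 3)^2/12 = 8.3333333
Var(Y) = (-5)² * 8.3333333 = 25 * 8.3333333 = 208.33333

208.33333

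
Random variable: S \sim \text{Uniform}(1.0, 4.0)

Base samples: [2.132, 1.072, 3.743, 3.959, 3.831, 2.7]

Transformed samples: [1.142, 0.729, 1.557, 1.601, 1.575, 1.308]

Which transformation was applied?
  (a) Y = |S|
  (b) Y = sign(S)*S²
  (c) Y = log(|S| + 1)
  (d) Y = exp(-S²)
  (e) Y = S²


Checking option (c) Y = log(|S| + 1):
  S = 2.132 -> Y = 1.142 ✓
  S = 1.072 -> Y = 0.729 ✓
  S = 3.743 -> Y = 1.557 ✓
All samples match this transformation.

(c) log(|S| + 1)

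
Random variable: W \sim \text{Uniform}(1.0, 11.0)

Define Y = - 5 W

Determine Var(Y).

For Y = aW + b: Var(Y) = a² * Var(W)
Var(W) = (11 - 1)^2/12 = 8.3333333
Var(Y) = (-5)² * 8.3333333 = 25 * 8.3333333 = 208.33333

208.33333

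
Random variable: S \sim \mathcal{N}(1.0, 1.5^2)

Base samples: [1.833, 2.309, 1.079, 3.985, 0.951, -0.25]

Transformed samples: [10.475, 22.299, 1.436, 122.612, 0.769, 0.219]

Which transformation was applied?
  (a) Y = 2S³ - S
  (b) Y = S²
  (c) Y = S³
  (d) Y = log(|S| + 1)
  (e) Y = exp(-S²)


Checking option (a) Y = 2S³ - S:
  S = 1.833 -> Y = 10.475 ✓
  S = 2.309 -> Y = 22.299 ✓
  S = 1.079 -> Y = 1.436 ✓
All samples match this transformation.

(a) 2S³ - S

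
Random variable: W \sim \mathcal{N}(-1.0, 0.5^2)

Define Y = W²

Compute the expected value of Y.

Using E[X²] = Var(X) + (E[X])²:
E[W] = -1
Var(W) = 0.5^2 = 0.25
E[W²] = 0.25 + (-1)² = 0.25 + 1 = 1.25

1.25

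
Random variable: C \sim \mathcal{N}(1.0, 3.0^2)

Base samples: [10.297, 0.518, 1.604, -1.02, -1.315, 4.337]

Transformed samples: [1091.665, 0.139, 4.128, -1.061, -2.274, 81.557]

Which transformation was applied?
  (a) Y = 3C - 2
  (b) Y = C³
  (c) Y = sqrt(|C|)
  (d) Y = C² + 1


Checking option (b) Y = C³:
  C = 10.297 -> Y = 1091.665 ✓
  C = 0.518 -> Y = 0.139 ✓
  C = 1.604 -> Y = 4.128 ✓
All samples match this transformation.

(b) C³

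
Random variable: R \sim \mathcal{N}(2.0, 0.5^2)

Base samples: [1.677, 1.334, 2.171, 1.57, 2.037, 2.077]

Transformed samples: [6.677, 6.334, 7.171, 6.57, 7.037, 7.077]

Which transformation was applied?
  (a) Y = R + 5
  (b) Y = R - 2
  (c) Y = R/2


Checking option (a) Y = R + 5:
  R = 1.677 -> Y = 6.677 ✓
  R = 1.334 -> Y = 6.334 ✓
  R = 2.171 -> Y = 7.171 ✓
All samples match this transformation.

(a) R + 5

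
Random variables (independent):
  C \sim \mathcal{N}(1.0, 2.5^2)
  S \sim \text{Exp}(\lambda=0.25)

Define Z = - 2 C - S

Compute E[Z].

E[Z] = -2*E[C] - 1*E[S]
E[C] = 1
E[S] = 4
E[Z] = -2*1 - 1*4 = -6

-6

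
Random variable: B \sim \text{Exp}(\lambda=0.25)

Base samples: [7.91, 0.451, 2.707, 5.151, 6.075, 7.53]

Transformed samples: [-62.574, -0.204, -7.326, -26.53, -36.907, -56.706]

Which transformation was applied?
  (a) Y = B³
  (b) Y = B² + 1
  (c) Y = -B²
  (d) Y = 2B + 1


Checking option (c) Y = -B²:
  B = 7.91 -> Y = -62.574 ✓
  B = 0.451 -> Y = -0.204 ✓
  B = 2.707 -> Y = -7.326 ✓
All samples match this transformation.

(c) -B²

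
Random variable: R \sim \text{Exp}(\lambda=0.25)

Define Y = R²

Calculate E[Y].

Using E[X²] = Var(X) + (E[X])²:
E[R] = 4
Var(R) = 1/0.25^2 = 16
E[R²] = 16 + 4² = 16 + 16 = 32

32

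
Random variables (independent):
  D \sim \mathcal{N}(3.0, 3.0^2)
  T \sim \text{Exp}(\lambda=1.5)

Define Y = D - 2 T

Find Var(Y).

For independent RVs: Var(aX + bY) = a²Var(X) + b²Var(Y)
Var(D) = 9
Var(T) = 0.44444444
Var(Y) = 1²*9 + (-2)²*0.44444444
= 1*9 + 4*0.44444444 = 10.777778

10.777778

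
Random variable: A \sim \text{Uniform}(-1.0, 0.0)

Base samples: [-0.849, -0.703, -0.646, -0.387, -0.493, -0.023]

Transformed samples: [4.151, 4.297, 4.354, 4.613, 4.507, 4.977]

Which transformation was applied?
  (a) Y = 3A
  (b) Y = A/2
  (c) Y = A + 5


Checking option (c) Y = A + 5:
  A = -0.849 -> Y = 4.151 ✓
  A = -0.703 -> Y = 4.297 ✓
  A = -0.646 -> Y = 4.354 ✓
All samples match this transformation.

(c) A + 5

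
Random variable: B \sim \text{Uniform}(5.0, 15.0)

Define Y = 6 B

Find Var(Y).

For Y = aB + b: Var(Y) = a² * Var(B)
Var(B) = (15 - 5)^2/12 = 8.3333333
Var(Y) = 6² * 8.3333333 = 36 * 8.3333333 = 300

300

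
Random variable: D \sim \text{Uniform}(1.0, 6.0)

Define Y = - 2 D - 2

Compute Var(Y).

For Y = aD + b: Var(Y) = a² * Var(D)
Var(D) = (6 - 1)^2/12 = 2.0833333
Var(Y) = (-2)² * 2.0833333 = 4 * 2.0833333 = 8.3333333

8.3333333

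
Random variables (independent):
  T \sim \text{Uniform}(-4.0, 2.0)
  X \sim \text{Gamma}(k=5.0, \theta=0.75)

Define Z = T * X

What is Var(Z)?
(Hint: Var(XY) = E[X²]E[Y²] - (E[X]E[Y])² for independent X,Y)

Var(XY) = E[X²]E[Y²] - (E[X]E[Y])²
E[T] = -1, Var(T) = 3
E[X] = 3.75, Var(X) = 2.8125
E[T²] = 3 + (-1)² = 4
E[X²] = 2.8125 + 3.75² = 16.875
Var(Z) = 4*16.875 - (-1*3.75)²
= 67.5 - 14.0625 = 53.4375

53.4375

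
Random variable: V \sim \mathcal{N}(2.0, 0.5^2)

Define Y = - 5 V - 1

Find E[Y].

For Y = -5V - 1:
E[Y] = -5 * E[V] - 1
E[V] = 2.0 = 2
E[Y] = -5 * 2 - 1 = -11

-11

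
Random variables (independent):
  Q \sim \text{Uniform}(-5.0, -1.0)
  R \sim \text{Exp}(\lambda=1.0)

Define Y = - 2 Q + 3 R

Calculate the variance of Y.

For independent RVs: Var(aX + bY) = a²Var(X) + b²Var(Y)
Var(Q) = 1.3333333
Var(R) = 1
Var(Y) = (-2)²*1.3333333 + 3²*1
= 4*1.3333333 + 9*1 = 14.333333

14.333333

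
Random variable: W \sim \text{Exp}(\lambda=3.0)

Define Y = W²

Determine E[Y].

Using E[X²] = Var(X) + (E[X])²:
E[W] = 0.33333333
Var(W) = 1/3.0^2 = 0.11111111
E[W²] = 0.11111111 + 0.33333333² = 0.11111111 + 0.11111111 = 0.22222222

0.22222222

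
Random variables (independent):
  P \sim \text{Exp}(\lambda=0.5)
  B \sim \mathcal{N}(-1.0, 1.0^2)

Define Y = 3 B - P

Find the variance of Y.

For independent RVs: Var(aX + bY) = a²Var(X) + b²Var(Y)
Var(P) = 4
Var(B) = 1
Var(Y) = (-1)²*4 + 3²*1
= 1*4 + 9*1 = 13

13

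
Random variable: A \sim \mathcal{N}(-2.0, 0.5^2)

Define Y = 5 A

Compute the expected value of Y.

For Y = 5A:
E[Y] = 5 * E[A]
E[A] = -2.0 = -2
E[Y] = 5 * (-2) = -10

-10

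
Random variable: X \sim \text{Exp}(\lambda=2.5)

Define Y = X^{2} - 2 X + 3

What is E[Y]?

E[Y] = 1*E[X²] - 2*E[X] + 3
E[X] = 0.4
E[X²] = Var(X) + (E[X])² = 0.16 + 0.16 = 0.32
E[Y] = 1*0.32 - 2*0.4 + 3 = 2.52

2.52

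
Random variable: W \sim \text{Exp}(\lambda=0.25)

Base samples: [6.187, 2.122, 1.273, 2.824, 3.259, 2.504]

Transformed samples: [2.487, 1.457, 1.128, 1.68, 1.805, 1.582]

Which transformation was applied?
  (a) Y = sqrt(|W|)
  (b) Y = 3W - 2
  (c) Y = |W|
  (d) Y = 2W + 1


Checking option (a) Y = sqrt(|W|):
  W = 6.187 -> Y = 2.487 ✓
  W = 2.122 -> Y = 1.457 ✓
  W = 1.273 -> Y = 1.128 ✓
All samples match this transformation.

(a) sqrt(|W|)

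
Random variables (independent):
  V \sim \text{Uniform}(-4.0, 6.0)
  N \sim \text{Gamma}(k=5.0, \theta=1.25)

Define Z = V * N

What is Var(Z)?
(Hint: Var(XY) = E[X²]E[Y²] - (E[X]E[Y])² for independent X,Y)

Var(XY) = E[X²]E[Y²] - (E[X]E[Y])²
E[V] = 1, Var(V) = 8.3333333
E[N] = 6.25, Var(N) = 7.8125
E[V²] = 8.3333333 + 1² = 9.3333333
E[N²] = 7.8125 + 6.25² = 46.875
Var(Z) = 9.3333333*46.875 - (1*6.25)²
= 437.5 - 39.0625 = 398.4375

398.4375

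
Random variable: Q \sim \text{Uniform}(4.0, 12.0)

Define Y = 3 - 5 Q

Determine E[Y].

For Y = -5Q + 3:
E[Y] = -5 * E[Q] + 3
E[Q] = (4 + 12)/2 = 8
E[Y] = -5 * 8 + 3 = -37

-37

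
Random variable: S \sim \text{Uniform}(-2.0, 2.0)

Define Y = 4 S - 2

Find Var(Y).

For Y = aS + b: Var(Y) = a² * Var(S)
Var(S) = (2 + 2)^2/12 = 1.3333333
Var(Y) = 4² * 1.3333333 = 16 * 1.3333333 = 21.333333

21.333333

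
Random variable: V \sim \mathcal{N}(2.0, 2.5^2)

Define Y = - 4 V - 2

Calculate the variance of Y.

For Y = aV + b: Var(Y) = a² * Var(V)
Var(V) = 2.5^2 = 6.25
Var(Y) = (-4)² * 6.25 = 16 * 6.25 = 100

100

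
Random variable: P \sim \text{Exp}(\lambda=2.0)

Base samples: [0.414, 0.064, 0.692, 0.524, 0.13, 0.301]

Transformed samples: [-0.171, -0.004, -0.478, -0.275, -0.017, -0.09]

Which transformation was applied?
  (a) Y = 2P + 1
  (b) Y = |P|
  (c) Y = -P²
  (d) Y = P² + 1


Checking option (c) Y = -P²:
  P = 0.414 -> Y = -0.171 ✓
  P = 0.064 -> Y = -0.004 ✓
  P = 0.692 -> Y = -0.478 ✓
All samples match this transformation.

(c) -P²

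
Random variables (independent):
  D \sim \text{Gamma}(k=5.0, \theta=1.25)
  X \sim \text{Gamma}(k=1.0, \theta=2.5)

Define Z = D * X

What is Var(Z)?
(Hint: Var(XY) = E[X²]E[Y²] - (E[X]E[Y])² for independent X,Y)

Var(XY) = E[X²]E[Y²] - (E[X]E[Y])²
E[D] = 6.25, Var(D) = 7.8125
E[X] = 2.5, Var(X) = 6.25
E[D²] = 7.8125 + 6.25² = 46.875
E[X²] = 6.25 + 2.5² = 12.5
Var(Z) = 46.875*12.5 - (6.25*2.5)²
= 585.9375 - 244.14062 = 341.79688

341.79688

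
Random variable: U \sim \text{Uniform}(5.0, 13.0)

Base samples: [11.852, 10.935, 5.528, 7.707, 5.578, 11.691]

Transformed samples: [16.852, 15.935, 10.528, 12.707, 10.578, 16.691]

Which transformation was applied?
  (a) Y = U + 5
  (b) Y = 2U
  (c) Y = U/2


Checking option (a) Y = U + 5:
  U = 11.852 -> Y = 16.852 ✓
  U = 10.935 -> Y = 15.935 ✓
  U = 5.528 -> Y = 10.528 ✓
All samples match this transformation.

(a) U + 5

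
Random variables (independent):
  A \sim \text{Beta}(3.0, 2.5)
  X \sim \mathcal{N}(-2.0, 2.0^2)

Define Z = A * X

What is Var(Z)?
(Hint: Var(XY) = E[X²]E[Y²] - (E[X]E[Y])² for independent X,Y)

Var(XY) = E[X²]E[Y²] - (E[X]E[Y])²
E[A] = 0.54545455, Var(A) = 0.038143675
E[X] = -2, Var(X) = 4
E[A²] = 0.038143675 + 0.54545455² = 0.33566434
E[X²] = 4 + (-2)² = 8
Var(Z) = 0.33566434*8 - (0.54545455*(-2))²
= 2.6853147 - 1.1900826 = 1.495232

1.495232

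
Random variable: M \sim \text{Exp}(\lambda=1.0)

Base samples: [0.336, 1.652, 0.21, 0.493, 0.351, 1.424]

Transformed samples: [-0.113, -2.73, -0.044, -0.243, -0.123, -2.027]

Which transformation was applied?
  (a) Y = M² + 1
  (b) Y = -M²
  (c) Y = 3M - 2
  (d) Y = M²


Checking option (b) Y = -M²:
  M = 0.336 -> Y = -0.113 ✓
  M = 1.652 -> Y = -2.73 ✓
  M = 0.21 -> Y = -0.044 ✓
All samples match this transformation.

(b) -M²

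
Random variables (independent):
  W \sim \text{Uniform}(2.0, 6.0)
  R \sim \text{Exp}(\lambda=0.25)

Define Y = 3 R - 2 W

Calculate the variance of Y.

For independent RVs: Var(aX + bY) = a²Var(X) + b²Var(Y)
Var(W) = 1.3333333
Var(R) = 16
Var(Y) = (-2)²*1.3333333 + 3²*16
= 4*1.3333333 + 9*16 = 149.33333

149.33333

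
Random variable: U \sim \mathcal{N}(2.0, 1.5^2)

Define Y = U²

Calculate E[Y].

Using E[X²] = Var(X) + (E[X])²:
E[U] = 2
Var(U) = 1.5^2 = 2.25
E[U²] = 2.25 + 2² = 2.25 + 4 = 6.25

6.25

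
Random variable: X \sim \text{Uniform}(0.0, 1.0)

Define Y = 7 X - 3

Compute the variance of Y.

For Y = aX + b: Var(Y) = a² * Var(X)
Var(X) = (1 - 0)^2/12 = 0.083333333
Var(Y) = 7² * 0.083333333 = 49 * 0.083333333 = 4.0833333

4.0833333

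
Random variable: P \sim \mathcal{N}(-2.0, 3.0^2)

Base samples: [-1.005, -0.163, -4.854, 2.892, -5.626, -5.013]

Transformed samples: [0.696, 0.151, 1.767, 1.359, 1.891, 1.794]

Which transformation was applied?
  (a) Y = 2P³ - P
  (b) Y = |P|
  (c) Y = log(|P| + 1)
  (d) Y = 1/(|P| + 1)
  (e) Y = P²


Checking option (c) Y = log(|P| + 1):
  P = -1.005 -> Y = 0.696 ✓
  P = -0.163 -> Y = 0.151 ✓
  P = -4.854 -> Y = 1.767 ✓
All samples match this transformation.

(c) log(|P| + 1)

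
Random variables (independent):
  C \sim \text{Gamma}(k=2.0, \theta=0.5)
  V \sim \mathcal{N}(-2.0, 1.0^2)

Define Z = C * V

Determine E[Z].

For independent RVs: E[XY] = E[X]*E[Y]
E[C] = 1
E[V] = -2
E[Z] = 1 * (-2) = -2

-2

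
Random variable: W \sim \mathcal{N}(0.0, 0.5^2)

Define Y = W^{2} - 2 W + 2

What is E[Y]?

E[Y] = 1*E[W²] - 2*E[W] + 2
E[W] = 0
E[W²] = Var(W) + (E[W])² = 0.25 + 0 = 0.25
E[Y] = 1*0.25 - 2*0 + 2 = 2.25

2.25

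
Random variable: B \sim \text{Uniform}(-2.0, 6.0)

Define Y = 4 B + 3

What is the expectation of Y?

For Y = 4B + 3:
E[Y] = 4 * E[B] + 3
E[B] = (-2 + 6)/2 = 2
E[Y] = 4 * 2 + 3 = 11

11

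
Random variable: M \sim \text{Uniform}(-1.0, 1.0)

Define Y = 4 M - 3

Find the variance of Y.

For Y = aM + b: Var(Y) = a² * Var(M)
Var(M) = (1 + 1)^2/12 = 0.33333333
Var(Y) = 4² * 0.33333333 = 16 * 0.33333333 = 5.3333333

5.3333333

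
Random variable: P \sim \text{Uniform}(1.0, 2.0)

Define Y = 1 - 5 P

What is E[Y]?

For Y = -5P + 1:
E[Y] = -5 * E[P] + 1
E[P] = (1 + 2)/2 = 1.5
E[Y] = -5 * 1.5 + 1 = -6.5

-6.5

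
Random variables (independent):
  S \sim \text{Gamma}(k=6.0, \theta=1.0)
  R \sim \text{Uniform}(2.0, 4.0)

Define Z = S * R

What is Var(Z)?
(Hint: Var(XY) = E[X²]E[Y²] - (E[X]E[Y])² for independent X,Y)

Var(XY) = E[X²]E[Y²] - (E[X]E[Y])²
E[S] = 6, Var(S) = 6
E[R] = 3, Var(R) = 0.33333333
E[S²] = 6 + 6² = 42
E[R²] = 0.33333333 + 3² = 9.3333333
Var(Z) = 42*9.3333333 - (6*3)²
= 392 - 324 = 68

68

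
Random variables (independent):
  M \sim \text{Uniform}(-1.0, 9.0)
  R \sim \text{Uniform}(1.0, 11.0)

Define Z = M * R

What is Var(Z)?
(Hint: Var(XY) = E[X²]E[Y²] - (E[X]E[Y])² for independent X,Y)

Var(XY) = E[X²]E[Y²] - (E[X]E[Y])²
E[M] = 4, Var(M) = 8.3333333
E[R] = 6, Var(R) = 8.3333333
E[M²] = 8.3333333 + 4² = 24.333333
E[R²] = 8.3333333 + 6² = 44.333333
Var(Z) = 24.333333*44.333333 - (4*6)²
= 1078.7778 - 576 = 502.77778

502.77778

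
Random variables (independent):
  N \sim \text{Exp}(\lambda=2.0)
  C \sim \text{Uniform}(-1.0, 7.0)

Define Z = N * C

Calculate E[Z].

For independent RVs: E[XY] = E[X]*E[Y]
E[N] = 0.5
E[C] = 3
E[Z] = 0.5 * 3 = 1.5

1.5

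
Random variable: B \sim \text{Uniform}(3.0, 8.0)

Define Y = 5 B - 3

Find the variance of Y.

For Y = aB + b: Var(Y) = a² * Var(B)
Var(B) = (8 - 3)^2/12 = 2.0833333
Var(Y) = 5² * 2.0833333 = 25 * 2.0833333 = 52.083333

52.083333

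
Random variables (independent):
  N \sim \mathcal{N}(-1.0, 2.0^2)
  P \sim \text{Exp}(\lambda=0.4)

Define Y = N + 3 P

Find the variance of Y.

For independent RVs: Var(aX + bY) = a²Var(X) + b²Var(Y)
Var(N) = 4
Var(P) = 6.25
Var(Y) = 1²*4 + 3²*6.25
= 1*4 + 9*6.25 = 60.25

60.25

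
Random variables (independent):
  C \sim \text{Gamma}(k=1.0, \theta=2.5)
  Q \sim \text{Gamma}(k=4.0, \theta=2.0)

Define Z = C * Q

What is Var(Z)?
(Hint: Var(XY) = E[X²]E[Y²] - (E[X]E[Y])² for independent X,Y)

Var(XY) = E[X²]E[Y²] - (E[X]E[Y])²
E[C] = 2.5, Var(C) = 6.25
E[Q] = 8, Var(Q) = 16
E[C²] = 6.25 + 2.5² = 12.5
E[Q²] = 16 + 8² = 80
Var(Z) = 12.5*80 - (2.5*8)²
= 1000 - 400 = 600

600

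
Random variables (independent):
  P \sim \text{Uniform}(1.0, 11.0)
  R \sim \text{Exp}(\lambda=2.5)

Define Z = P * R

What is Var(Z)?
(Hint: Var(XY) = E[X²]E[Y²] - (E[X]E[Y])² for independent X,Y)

Var(XY) = E[X²]E[Y²] - (E[X]E[Y])²
E[P] = 6, Var(P) = 8.3333333
E[R] = 0.4, Var(R) = 0.16
E[P²] = 8.3333333 + 6² = 44.333333
E[R²] = 0.16 + 0.4² = 0.32
Var(Z) = 44.333333*0.32 - (6*0.4)²
= 14.186667 - 5.76 = 8.4266667

8.4266667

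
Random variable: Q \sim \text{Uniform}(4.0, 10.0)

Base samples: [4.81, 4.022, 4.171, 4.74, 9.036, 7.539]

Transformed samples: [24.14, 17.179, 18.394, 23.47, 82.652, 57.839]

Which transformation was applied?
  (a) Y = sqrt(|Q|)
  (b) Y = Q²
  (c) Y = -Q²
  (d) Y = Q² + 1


Checking option (d) Y = Q² + 1:
  Q = 4.81 -> Y = 24.14 ✓
  Q = 4.022 -> Y = 17.179 ✓
  Q = 4.171 -> Y = 18.394 ✓
All samples match this transformation.

(d) Q² + 1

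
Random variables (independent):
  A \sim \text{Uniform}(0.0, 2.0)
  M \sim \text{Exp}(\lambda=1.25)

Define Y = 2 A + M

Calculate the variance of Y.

For independent RVs: Var(aX + bY) = a²Var(X) + b²Var(Y)
Var(A) = 0.33333333
Var(M) = 0.64
Var(Y) = 2²*0.33333333 + 1²*0.64
= 4*0.33333333 + 1*0.64 = 1.9733333

1.9733333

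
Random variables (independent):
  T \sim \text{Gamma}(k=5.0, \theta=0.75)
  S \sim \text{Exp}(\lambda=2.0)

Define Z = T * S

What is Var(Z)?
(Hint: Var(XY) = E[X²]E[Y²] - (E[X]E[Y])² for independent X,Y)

Var(XY) = E[X²]E[Y²] - (E[X]E[Y])²
E[T] = 3.75, Var(T) = 2.8125
E[S] = 0.5, Var(S) = 0.25
E[T²] = 2.8125 + 3.75² = 16.875
E[S²] = 0.25 + 0.5² = 0.5
Var(Z) = 16.875*0.5 - (3.75*0.5)²
= 8.4375 - 3.515625 = 4.921875

4.921875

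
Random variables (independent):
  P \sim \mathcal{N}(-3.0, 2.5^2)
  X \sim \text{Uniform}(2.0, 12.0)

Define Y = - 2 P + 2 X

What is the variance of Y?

For independent RVs: Var(aX + bY) = a²Var(X) + b²Var(Y)
Var(P) = 6.25
Var(X) = 8.3333333
Var(Y) = (-2)²*6.25 + 2²*8.3333333
= 4*6.25 + 4*8.3333333 = 58.333333

58.333333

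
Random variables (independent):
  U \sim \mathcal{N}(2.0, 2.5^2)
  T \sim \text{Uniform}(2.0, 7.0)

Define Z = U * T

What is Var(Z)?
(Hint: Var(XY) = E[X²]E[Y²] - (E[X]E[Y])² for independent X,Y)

Var(XY) = E[X²]E[Y²] - (E[X]E[Y])²
E[U] = 2, Var(U) = 6.25
E[T] = 4.5, Var(T) = 2.0833333
E[U²] = 6.25 + 2² = 10.25
E[T²] = 2.0833333 + 4.5² = 22.333333
Var(Z) = 10.25*22.333333 - (2*4.5)²
= 228.91667 - 81 = 147.91667

147.91667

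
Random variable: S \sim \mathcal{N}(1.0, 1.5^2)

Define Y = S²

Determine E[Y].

Using E[X²] = Var(X) + (E[X])²:
E[S] = 1
Var(S) = 1.5^2 = 2.25
E[S²] = 2.25 + 1² = 2.25 + 1 = 3.25

3.25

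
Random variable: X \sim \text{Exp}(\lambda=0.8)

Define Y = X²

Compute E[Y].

E[X²] = Var(X) + (E[X])² = 1.5625 + 1.5625 = 3.125

3.125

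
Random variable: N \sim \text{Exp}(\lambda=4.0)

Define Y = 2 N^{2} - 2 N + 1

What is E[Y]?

E[Y] = 2*E[N²] - 2*E[N] + 1
E[N] = 0.25
E[N²] = Var(N) + (E[N])² = 0.0625 + 0.0625 = 0.125
E[Y] = 2*0.125 - 2*0.25 + 1 = 0.75

0.75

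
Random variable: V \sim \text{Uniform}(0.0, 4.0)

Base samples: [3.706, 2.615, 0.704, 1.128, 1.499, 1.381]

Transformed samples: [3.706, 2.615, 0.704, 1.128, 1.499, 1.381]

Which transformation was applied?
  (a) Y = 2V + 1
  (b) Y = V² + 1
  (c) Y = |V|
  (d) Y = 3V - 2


Checking option (c) Y = |V|:
  V = 3.706 -> Y = 3.706 ✓
  V = 2.615 -> Y = 2.615 ✓
  V = 0.704 -> Y = 0.704 ✓
All samples match this transformation.

(c) |V|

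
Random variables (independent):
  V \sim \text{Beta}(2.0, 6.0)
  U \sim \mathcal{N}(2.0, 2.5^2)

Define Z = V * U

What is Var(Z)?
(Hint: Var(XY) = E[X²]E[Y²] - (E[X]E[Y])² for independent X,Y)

Var(XY) = E[X²]E[Y²] - (E[X]E[Y])²
E[V] = 0.25, Var(V) = 0.020833333
E[U] = 2, Var(U) = 6.25
E[V²] = 0.020833333 + 0.25² = 0.083333333
E[U²] = 6.25 + 2² = 10.25
Var(Z) = 0.083333333*10.25 - (0.25*2)²
= 0.85416667 - 0.25 = 0.60416667

0.60416667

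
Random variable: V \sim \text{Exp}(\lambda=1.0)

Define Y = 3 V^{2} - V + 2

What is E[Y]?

E[Y] = 3*E[V²] - 1*E[V] + 2
E[V] = 1
E[V²] = Var(V) + (E[V])² = 1 + 1 = 2
E[Y] = 3*2 - 1*1 + 2 = 7

7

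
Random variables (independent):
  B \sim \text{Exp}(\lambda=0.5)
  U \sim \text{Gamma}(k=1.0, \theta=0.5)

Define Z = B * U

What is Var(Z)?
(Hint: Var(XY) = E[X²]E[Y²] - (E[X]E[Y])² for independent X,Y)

Var(XY) = E[X²]E[Y²] - (E[X]E[Y])²
E[B] = 2, Var(B) = 4
E[U] = 0.5, Var(U) = 0.25
E[B²] = 4 + 2² = 8
E[U²] = 0.25 + 0.5² = 0.5
Var(Z) = 8*0.5 - (2*0.5)²
= 4 - 1 = 3

3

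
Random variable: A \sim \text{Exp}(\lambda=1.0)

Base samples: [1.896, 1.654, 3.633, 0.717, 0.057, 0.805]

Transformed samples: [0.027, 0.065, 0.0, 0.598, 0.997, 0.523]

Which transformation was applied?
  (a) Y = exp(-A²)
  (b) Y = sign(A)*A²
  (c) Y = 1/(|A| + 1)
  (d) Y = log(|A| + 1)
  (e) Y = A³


Checking option (a) Y = exp(-A²):
  A = 1.896 -> Y = 0.027 ✓
  A = 1.654 -> Y = 0.065 ✓
  A = 3.633 -> Y = 0.0 ✓
All samples match this transformation.

(a) exp(-A²)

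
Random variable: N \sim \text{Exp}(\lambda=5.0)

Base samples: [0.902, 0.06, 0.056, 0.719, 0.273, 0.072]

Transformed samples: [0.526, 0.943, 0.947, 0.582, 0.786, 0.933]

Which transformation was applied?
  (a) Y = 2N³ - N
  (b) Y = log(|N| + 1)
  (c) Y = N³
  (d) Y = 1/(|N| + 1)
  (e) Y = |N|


Checking option (d) Y = 1/(|N| + 1):
  N = 0.902 -> Y = 0.526 ✓
  N = 0.06 -> Y = 0.943 ✓
  N = 0.056 -> Y = 0.947 ✓
All samples match this transformation.

(d) 1/(|N| + 1)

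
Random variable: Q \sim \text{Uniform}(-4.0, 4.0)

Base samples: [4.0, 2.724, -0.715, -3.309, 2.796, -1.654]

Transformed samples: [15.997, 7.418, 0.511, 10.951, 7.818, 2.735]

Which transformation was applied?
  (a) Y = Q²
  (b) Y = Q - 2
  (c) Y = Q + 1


Checking option (a) Y = Q²:
  Q = 4.0 -> Y = 15.997 ✓
  Q = 2.724 -> Y = 7.418 ✓
  Q = -0.715 -> Y = 0.511 ✓
All samples match this transformation.

(a) Q²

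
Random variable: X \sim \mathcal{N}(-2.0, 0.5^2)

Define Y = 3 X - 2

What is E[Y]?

For Y = 3X - 2:
E[Y] = 3 * E[X] - 2
E[X] = -2.0 = -2
E[Y] = 3 * (-2) - 2 = -8

-8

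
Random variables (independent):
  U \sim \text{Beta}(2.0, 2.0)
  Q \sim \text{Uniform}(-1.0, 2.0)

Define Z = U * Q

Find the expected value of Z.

For independent RVs: E[XY] = E[X]*E[Y]
E[U] = 0.5
E[Q] = 0.5
E[Z] = 0.5 * 0.5 = 0.25

0.25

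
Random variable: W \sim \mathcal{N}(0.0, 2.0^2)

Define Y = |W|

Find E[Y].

For X ~ N(0, 2.0²), E[|X|] = sigma * sqrt(2/pi)
= 2.0 * sqrt(2/pi) = 1.5957691

1.5957691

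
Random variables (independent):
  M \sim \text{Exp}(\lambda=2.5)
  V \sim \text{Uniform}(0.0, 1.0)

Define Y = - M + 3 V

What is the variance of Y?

For independent RVs: Var(aX + bY) = a²Var(X) + b²Var(Y)
Var(M) = 0.16
Var(V) = 0.083333333
Var(Y) = (-1)²*0.16 + 3²*0.083333333
= 1*0.16 + 9*0.083333333 = 0.91

0.91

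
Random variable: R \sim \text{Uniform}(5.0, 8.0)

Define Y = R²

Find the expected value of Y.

E[R²] = Var(R) + (E[R])² = 0.75 + 42.25 = 43

43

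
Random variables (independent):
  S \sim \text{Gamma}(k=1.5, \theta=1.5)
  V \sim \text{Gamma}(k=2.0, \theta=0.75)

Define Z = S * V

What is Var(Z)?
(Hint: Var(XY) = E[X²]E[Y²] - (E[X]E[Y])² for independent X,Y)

Var(XY) = E[X²]E[Y²] - (E[X]E[Y])²
E[S] = 2.25, Var(S) = 3.375
E[V] = 1.5, Var(V) = 1.125
E[S²] = 3.375 + 2.25² = 8.4375
E[V²] = 1.125 + 1.5² = 3.375
Var(Z) = 8.4375*3.375 - (2.25*1.5)²
= 28.476562 - 11.390625 = 17.085938

17.085938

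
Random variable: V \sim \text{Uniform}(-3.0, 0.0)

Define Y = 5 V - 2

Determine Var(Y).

For Y = aV + b: Var(Y) = a² * Var(V)
Var(V) = (0 + 3)^2/12 = 0.75
Var(Y) = 5² * 0.75 = 25 * 0.75 = 18.75

18.75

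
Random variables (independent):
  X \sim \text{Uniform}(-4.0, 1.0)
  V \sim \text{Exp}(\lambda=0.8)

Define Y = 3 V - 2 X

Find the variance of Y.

For independent RVs: Var(aX + bY) = a²Var(X) + b²Var(Y)
Var(X) = 2.0833333
Var(V) = 1.5625
Var(Y) = (-2)²*2.0833333 + 3²*1.5625
= 4*2.0833333 + 9*1.5625 = 22.395833

22.395833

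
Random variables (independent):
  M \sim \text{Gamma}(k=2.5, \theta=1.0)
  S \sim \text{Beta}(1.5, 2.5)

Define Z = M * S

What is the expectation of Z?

For independent RVs: E[XY] = E[X]*E[Y]
E[M] = 2.5
E[S] = 0.375
E[Z] = 2.5 * 0.375 = 0.9375

0.9375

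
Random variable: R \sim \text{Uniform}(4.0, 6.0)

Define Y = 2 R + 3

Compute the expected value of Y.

For Y = 2R + 3:
E[Y] = 2 * E[R] + 3
E[R] = (4 + 6)/2 = 5
E[Y] = 2 * 5 + 3 = 13

13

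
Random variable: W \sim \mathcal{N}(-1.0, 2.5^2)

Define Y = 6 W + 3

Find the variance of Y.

For Y = aW + b: Var(Y) = a² * Var(W)
Var(W) = 2.5^2 = 6.25
Var(Y) = 6² * 6.25 = 36 * 6.25 = 225

225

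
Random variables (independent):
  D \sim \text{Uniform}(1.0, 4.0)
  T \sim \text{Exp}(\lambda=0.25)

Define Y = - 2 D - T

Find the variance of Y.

For independent RVs: Var(aX + bY) = a²Var(X) + b²Var(Y)
Var(D) = 0.75
Var(T) = 16
Var(Y) = (-2)²*0.75 + (-1)²*16
= 4*0.75 + 1*16 = 19

19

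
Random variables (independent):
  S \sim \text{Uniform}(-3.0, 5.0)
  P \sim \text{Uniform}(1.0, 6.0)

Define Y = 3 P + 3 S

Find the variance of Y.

For independent RVs: Var(aX + bY) = a²Var(X) + b²Var(Y)
Var(S) = 5.3333333
Var(P) = 2.0833333
Var(Y) = 3²*5.3333333 + 3²*2.0833333
= 9*5.3333333 + 9*2.0833333 = 66.75

66.75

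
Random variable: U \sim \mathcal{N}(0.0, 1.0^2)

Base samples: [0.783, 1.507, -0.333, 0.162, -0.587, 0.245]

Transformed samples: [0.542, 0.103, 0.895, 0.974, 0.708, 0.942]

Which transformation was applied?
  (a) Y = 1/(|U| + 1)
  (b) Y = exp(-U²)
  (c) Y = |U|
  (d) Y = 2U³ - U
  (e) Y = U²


Checking option (b) Y = exp(-U²):
  U = 0.783 -> Y = 0.542 ✓
  U = 1.507 -> Y = 0.103 ✓
  U = -0.333 -> Y = 0.895 ✓
All samples match this transformation.

(b) exp(-U²)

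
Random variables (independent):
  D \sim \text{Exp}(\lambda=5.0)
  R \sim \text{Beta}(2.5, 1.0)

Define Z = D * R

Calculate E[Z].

For independent RVs: E[XY] = E[X]*E[Y]
E[D] = 0.2
E[R] = 0.71428571
E[Z] = 0.2 * 0.71428571 = 0.14285714

0.14285714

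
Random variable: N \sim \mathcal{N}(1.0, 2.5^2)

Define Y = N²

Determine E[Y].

E[N²] = Var(N) + (E[N])² = 6.25 + 1 = 7.25

7.25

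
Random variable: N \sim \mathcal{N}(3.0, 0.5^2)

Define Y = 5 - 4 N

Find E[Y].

For Y = -4N + 5:
E[Y] = -4 * E[N] + 5
E[N] = 3.0 = 3
E[Y] = -4 * 3 + 5 = -7

-7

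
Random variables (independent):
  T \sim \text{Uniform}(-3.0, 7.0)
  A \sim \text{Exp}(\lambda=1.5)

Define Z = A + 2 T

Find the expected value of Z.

E[Z] = 2*E[T] + 1*E[A]
E[T] = 2
E[A] = 0.66666667
E[Z] = 2*2 + 1*0.66666667 = 4.6666667

4.6666667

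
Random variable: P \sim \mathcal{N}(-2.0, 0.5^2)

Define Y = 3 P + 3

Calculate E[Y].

For Y = 3P + 3:
E[Y] = 3 * E[P] + 3
E[P] = -2.0 = -2
E[Y] = 3 * (-2) + 3 = -3

-3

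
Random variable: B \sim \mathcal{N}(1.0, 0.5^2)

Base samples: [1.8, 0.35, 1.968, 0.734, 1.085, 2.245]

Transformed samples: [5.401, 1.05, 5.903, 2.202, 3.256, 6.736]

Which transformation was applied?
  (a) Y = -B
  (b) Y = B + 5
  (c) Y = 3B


Checking option (c) Y = 3B:
  B = 1.8 -> Y = 5.401 ✓
  B = 0.35 -> Y = 1.05 ✓
  B = 1.968 -> Y = 5.903 ✓
All samples match this transformation.

(c) 3B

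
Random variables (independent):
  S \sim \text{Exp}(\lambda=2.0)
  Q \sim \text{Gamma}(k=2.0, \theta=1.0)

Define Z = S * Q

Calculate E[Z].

For independent RVs: E[XY] = E[X]*E[Y]
E[S] = 0.5
E[Q] = 2
E[Z] = 0.5 * 2 = 1

1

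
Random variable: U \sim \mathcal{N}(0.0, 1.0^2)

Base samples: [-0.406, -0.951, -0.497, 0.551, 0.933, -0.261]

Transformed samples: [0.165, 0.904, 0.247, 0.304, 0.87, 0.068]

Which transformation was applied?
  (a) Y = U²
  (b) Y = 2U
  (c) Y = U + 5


Checking option (a) Y = U²:
  U = -0.406 -> Y = 0.165 ✓
  U = -0.951 -> Y = 0.904 ✓
  U = -0.497 -> Y = 0.247 ✓
All samples match this transformation.

(a) U²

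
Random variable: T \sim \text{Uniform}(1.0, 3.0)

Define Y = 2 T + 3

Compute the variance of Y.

For Y = aT + b: Var(Y) = a² * Var(T)
Var(T) = (3 - 1)^2/12 = 0.33333333
Var(Y) = 2² * 0.33333333 = 4 * 0.33333333 = 1.3333333

1.3333333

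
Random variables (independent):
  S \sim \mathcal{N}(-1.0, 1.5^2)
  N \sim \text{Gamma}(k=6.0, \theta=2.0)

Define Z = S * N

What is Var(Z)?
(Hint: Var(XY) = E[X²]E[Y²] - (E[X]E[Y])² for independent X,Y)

Var(XY) = E[X²]E[Y²] - (E[X]E[Y])²
E[S] = -1, Var(S) = 2.25
E[N] = 12, Var(N) = 24
E[S²] = 2.25 + (-1)² = 3.25
E[N²] = 24 + 12² = 168
Var(Z) = 3.25*168 - (-1*12)²
= 546 - 144 = 402

402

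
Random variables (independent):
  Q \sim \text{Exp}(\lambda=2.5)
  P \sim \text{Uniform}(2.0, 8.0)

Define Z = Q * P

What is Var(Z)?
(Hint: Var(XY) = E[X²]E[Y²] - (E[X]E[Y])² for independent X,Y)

Var(XY) = E[X²]E[Y²] - (E[X]E[Y])²
E[Q] = 0.4, Var(Q) = 0.16
E[P] = 5, Var(P) = 3
E[Q²] = 0.16 + 0.4² = 0.32
E[P²] = 3 + 5² = 28
Var(Z) = 0.32*28 - (0.4*5)²
= 8.96 - 4 = 4.96

4.96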